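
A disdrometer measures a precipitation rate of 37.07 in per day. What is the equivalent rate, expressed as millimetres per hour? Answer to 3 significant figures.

37.07 in/day × 25.4 mm/in × 0.0416667 day/hour = 39.2 mm/hour.

39.2 mm/hour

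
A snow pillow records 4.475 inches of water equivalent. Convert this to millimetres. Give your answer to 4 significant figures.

1 in = 25.4 mm, so 4.475 × 25.4 = 113.7 mm.

113.7 mm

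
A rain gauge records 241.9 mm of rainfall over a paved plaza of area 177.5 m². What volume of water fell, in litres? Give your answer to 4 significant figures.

1 mm over 1 m² is 1 L, so volume = 241.9 × 177.5 = 42937.25 L ≈ 42940 L.

42940 litres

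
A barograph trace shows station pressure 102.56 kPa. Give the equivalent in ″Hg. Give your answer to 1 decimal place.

1 kPa = 0.2953 inHg, so 102.56 × 0.2953 = 30.3 inHg.

30.3 inHg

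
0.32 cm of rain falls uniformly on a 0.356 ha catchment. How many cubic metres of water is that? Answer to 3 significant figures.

11.4 cubic metres

Depth: 0.32 cm × 10 = 3.2 mm.
Area: 0.356 ha = 3560 m².
1 mm over 1 m² is 1 L, so volume = 3.2 × 3560 = 11392 L = 11.4 m³.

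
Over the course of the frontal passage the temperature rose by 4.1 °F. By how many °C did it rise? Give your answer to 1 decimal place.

2.3 °C

For a temperature change the 32° offset cancels: Δ°C = 4.1 × 0.5556 = 2.3 °C.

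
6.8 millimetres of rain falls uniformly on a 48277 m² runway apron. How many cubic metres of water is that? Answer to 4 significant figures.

1 mm over 1 m² is 1 L, so volume = 6.8 × 48277 = 328283.6 L = 328.3 m³.

328.3 cubic metres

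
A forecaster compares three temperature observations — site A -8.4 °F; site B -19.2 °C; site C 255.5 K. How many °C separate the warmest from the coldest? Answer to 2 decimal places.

4.79 °C

site A: -8.4 °F = -22.444 °C.
site C: 255.5 K = -17.650 °C.
Spread: (-17.650) − (-22.444) = 4.794 °C.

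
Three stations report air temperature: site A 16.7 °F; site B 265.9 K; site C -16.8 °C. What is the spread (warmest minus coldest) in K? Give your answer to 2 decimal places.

site A: 16.7 °F = -8.500 °C.
site B: 265.9 K = -7.250 °C.
Spread: (-7.250) − (-16.800) = 9.550 °C.

9.55 K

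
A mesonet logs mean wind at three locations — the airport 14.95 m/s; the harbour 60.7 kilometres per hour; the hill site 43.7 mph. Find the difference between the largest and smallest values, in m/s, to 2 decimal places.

4.59 m/s

the harbour: 60.7 km/h = 16.8611 m/s.
the hill site: 43.7 mph = 19.5356 m/s.
Spread: 19.5356 − 14.9500 = 4.59 m/s.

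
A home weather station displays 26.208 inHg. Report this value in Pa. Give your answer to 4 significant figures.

88750 Pa

1 inHg = 3386.39 Pa, so 26.208 × 3386.39 = 88750 Pa.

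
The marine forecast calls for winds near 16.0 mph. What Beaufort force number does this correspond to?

16.0 mph = 7.2 m/s, which is Beaufort 4 (moderate breeze, 5.5–7.9 m/s).

Beaufort force 4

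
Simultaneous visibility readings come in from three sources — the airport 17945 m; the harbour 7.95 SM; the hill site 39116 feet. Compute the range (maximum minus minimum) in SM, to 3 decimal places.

the airport: 17945 m = 11.15051 SM.
the hill site: 39116 ft = 7.40833 SM.
Spread: 11.15051 − 7.40833 = 3.742 SM.

3.742 SM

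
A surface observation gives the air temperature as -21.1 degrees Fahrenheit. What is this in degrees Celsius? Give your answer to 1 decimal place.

°C = (°F − 32) × 5/9 = (-21.1 − 32) / 1.8 = -29.5 °C.

-29.5 °C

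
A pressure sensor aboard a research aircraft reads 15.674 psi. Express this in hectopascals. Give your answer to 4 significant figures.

1 psi = 68.9476 hPa, so 15.674 × 68.9476 = 1081 hPa.

1081 hPa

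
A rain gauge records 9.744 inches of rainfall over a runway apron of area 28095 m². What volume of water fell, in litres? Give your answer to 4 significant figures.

6953000 litres

Depth: 9.744 in × 25.4 = 247.4976 mm.
1 mm over 1 m² is 1 L, so volume = 247.4976 × 28095 = 6953445.1 L ≈ 6953000 L.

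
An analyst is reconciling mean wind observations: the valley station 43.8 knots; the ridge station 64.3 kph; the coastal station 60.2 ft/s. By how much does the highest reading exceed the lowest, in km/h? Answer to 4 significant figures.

16.82 km/h

the valley station: 43.8 kt = 81.1176 km/h.
the coastal station: 60.2 ft/s = 66.0563 km/h.
Spread: 81.1176 − 64.3000 = 16.82 km/h.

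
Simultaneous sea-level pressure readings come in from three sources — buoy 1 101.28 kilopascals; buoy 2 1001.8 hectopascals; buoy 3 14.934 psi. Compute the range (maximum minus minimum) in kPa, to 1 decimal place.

buoy 2: 1001.8 hPa = 100.180 kPa.
buoy 3: 14.934 psi = 102.966 kPa.
Spread: 102.966 − 100.180 = 2.8 kPa.

2.8 kPa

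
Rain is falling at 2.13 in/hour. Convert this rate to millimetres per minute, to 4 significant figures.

0.9017 mm/minute

2.13 in/hour × 25.4 mm/in × 0.0166667 hour/minute = 0.9017 mm/minute.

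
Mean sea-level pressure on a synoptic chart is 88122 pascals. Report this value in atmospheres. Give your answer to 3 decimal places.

0.870 atm

1 Pa = 9.86923e-06 atm, so 88122 × 9.86923e-06 = 0.870 atm.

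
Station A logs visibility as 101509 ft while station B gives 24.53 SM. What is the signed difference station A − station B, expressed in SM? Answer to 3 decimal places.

-5.305 SM

station A: 101509 ft = 19.22519 SM.
Difference: 19.22519 − 24.53000 = -5.305 SM.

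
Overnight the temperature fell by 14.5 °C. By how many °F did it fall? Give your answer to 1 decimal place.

For a temperature change the 32° offset cancels: Δ°F = 14.5 × 1.8 = 26.1 °F.

26.1 °F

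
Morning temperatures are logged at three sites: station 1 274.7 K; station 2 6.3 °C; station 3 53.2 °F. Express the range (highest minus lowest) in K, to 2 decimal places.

10.23 K

station 1: 274.7 K = 1.550 °C.
station 3: 53.2 °F = 11.778 °C.
Spread: 11.778 − 1.550 = 10.228 °C.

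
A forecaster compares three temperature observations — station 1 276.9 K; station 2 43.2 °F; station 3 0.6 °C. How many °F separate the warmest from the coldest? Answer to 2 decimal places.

10.12 °F

station 1: 276.9 K = 3.750 °C.
station 2: 43.2 °F = 6.222 °C.
Spread: 6.222 − 0.600 = 5.622 °C = 10.12 °F.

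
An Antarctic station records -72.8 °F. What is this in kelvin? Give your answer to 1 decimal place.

214.9 K

First to °C: -58.22 °C.
Then to K: 214.9 K.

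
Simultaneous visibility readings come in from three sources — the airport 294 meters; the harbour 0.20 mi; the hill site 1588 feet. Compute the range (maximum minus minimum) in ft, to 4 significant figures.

the airport: 294 m = 964.567 ft.
the harbour: 0.20 SM = 1056.000 ft.
Spread: 1588.000 − 964.567 = 623.4 ft.

623.4 ft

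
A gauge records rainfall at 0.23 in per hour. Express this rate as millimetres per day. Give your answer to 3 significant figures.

0.23 in/hour × 25.4 mm/in × 24 hour/day = 140 mm/day.

140 mm/day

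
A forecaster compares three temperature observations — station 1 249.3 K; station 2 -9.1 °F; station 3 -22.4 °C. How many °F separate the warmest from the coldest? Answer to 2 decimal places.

station 1: 249.3 K = -23.850 °C.
station 2: -9.1 °F = -22.833 °C.
Spread: (-22.400) − (-23.850) = 1.450 °C = 2.61 °F.

2.61 °F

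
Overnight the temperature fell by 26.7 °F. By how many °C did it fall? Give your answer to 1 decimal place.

Converting a difference, only the 9/5 scale factor applies: Δ°C = 26.7 × 0.5556 = 14.8 °C.

14.8 °C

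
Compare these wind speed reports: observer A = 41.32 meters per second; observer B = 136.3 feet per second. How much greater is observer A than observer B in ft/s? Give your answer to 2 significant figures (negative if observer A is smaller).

-0.74 ft/s

observer A: 41.32 m/s = 135.5643 ft/s.
Difference: 135.5643 − 136.3000 = -0.74 ft/s.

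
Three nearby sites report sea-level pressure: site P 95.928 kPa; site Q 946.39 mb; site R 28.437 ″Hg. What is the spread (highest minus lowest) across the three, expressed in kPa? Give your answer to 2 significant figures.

1.7 kPa

site Q: 946.39 mb = 94.639 kPa.
site R: 28.437 inHg = 96.299 kPa.
Spread: 96.299 − 94.639 = 1.7 kPa.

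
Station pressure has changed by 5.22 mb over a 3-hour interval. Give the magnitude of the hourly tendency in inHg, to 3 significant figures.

0.0514 inHg per hour

5.22 mb / 3 h × 0.02953 inHg/mb = 0.0514 inHg/h.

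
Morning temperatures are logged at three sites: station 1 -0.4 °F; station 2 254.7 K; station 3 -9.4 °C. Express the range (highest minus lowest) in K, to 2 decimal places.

9.05 K

station 1: -0.4 °F = -18.000 °C.
station 2: 254.7 K = -18.450 °C.
Spread: (-9.400) − (-18.450) = 9.050 °C.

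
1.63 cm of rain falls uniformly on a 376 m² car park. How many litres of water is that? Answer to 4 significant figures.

6129 litres

Depth: 1.63 cm × 10 = 16.3 mm.
1 mm over 1 m² is 1 L, so volume = 16.3 × 376 = 6128.8 L ≈ 6129 L.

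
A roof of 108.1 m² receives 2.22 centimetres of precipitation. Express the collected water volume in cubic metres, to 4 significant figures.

Depth: 2.22 cm × 10 = 22.2 mm.
1 mm over 1 m² is 1 L, so volume = 22.2 × 108.1 = 2399.82 L = 2.400 m³.

2.400 cubic metres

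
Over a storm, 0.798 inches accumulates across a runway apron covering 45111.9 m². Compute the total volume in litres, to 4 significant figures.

914400 litres

Depth: 0.798 in × 25.4 = 20.2692 mm.
1 mm over 1 m² is 1 L, so volume = 20.2692 × 45111.9 = 914382.12 L ≈ 914400 L.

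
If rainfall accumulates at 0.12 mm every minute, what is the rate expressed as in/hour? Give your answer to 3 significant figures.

0.12 mm/minute × 0.0393701 in/mm × 60 minute/hour = 0.283 in/hour.

0.283 in/hour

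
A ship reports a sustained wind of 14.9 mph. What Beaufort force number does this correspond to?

14.9 mph = 6.7 m/s, which is Beaufort 4 (moderate breeze, 5.5–7.9 m/s).

Beaufort force 4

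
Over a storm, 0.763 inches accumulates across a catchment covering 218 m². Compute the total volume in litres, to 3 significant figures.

4220 litres

Depth: 0.763 in × 25.4 = 19.3802 mm.
1 mm over 1 m² is 1 L, so volume = 19.3802 × 218 = 4224.8836 L ≈ 4220 L.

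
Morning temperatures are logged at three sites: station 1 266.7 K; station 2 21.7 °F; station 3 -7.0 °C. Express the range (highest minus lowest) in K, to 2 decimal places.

station 1: 266.7 K = -6.450 °C.
station 2: 21.7 °F = -5.722 °C.
Spread: (-5.722) − (-7.000) = 1.278 °C.

1.28 K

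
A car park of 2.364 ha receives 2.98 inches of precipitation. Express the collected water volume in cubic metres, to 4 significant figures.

1789 cubic metres

Depth: 2.98 in × 25.4 = 75.692 mm.
Area: 2.364 ha = 23640 m².
1 mm over 1 m² is 1 L, so volume = 75.692 × 23640 = 1789358.9 L = 1789 m³.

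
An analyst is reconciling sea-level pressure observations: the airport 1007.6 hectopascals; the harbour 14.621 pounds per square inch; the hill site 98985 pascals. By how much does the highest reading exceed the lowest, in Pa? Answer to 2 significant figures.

the airport: 1007.6 hPa = 100760.00 Pa.
the harbour: 14.621 psi = 100808.25 Pa.
Spread: 100808.25 − 98985.00 = 1800 Pa.

1800 Pa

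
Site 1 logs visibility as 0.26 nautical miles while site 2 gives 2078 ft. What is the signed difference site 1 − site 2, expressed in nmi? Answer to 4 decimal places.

site 2: 2078 ft = 0.341995 nmi.
Difference: 0.260000 − 0.341995 = -0.0820 nmi.

-0.0820 nmi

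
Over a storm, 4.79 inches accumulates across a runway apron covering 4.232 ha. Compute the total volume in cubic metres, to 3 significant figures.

5150 cubic metres

Depth: 4.79 in × 25.4 = 121.666 mm.
Area: 4.232 ha = 42320 m².
1 mm over 1 m² is 1 L, so volume = 121.666 × 42320 = 5148905.1 L = 5150 m³.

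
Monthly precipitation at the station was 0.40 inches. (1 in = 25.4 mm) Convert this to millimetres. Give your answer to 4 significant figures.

1 in = 25.4 mm, so 0.40 × 25.4 = 10.16 mm.

10.16 mm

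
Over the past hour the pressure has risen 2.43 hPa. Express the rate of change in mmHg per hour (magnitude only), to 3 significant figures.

2.43 hPa / 1 h × 0.750062 mmHg/hPa = 1.82 mmHg/h.

1.82 mmHg per hour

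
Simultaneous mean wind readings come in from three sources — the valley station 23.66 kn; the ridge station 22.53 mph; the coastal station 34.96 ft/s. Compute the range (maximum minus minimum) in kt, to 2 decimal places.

4.08 kt

the ridge station: 22.53 mph = 19.5780 kt.
the coastal station: 34.96 ft/s = 20.7132 kt.
Spread: 23.6600 − 19.5780 = 4.08 kt.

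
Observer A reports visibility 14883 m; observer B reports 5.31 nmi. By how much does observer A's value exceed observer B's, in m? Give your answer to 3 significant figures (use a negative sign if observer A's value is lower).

5050 m

observer B: 5.31 nmi = 9834.12 m.
Difference: 14883.00 − 9834.12 = 5050 m.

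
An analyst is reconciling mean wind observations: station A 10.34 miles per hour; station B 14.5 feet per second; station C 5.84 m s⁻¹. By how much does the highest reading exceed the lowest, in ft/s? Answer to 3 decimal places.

station A: 10.34 mph = 15.16533 ft/s.
station C: 5.84 m/s = 19.16010 ft/s.
Spread: 19.16010 − 14.50000 = 4.660 ft/s.

4.660 ft/s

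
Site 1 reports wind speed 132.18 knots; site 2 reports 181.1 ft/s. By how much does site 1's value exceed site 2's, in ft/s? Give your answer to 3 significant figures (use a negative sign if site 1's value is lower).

42.0 ft/s

site 1: 132.18 kt = 223.095 ft/s.
Difference: 223.095 − 181.100 = 42.0 ft/s.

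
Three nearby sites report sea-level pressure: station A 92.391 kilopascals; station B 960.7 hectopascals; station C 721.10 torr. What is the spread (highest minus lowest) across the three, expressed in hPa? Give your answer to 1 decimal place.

37.5 hPa

station A: 92.391 kPa = 923.910 hPa.
station C: 721.10 mmHg = 961.388 hPa.
Spread: 961.388 − 923.910 = 37.5 hPa.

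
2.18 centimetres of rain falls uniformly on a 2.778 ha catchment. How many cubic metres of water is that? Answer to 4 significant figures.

Depth: 2.18 cm × 10 = 21.8 mm.
Area: 2.778 ha = 27780 m².
1 mm over 1 m² is 1 L, so volume = 21.8 × 27780 = 605604 L = 605.6 m³.

605.6 cubic metres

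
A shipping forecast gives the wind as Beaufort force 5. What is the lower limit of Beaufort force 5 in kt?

Beaufort 5 (fresh breeze) spans 17–21 knots.

17 kt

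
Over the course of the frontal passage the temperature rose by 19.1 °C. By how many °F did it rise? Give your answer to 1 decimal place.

Converting a difference, only the 9/5 scale factor applies: Δ°F = 19.1 × 1.8 = 34.4 °F.

34.4 °F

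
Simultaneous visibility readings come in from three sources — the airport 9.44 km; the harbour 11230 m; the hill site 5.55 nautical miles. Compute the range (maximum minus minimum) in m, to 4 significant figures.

1790 m

the airport: 9.44 km = 9440.00 m.
the hill site: 5.55 nmi = 10278.60 m.
Spread: 11230.00 − 9440.00 = 1790 m.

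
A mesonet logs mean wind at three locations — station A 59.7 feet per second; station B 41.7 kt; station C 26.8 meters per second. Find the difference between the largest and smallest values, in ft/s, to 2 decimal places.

station B: 41.7 kt = 70.3817 ft/s.
station C: 26.8 m/s = 87.9265 ft/s.
Spread: 87.9265 − 59.7000 = 28.23 ft/s.

28.23 ft/s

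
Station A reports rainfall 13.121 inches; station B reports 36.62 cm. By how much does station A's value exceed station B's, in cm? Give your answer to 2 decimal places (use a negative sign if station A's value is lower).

-3.29 cm

station A: 13.121 in = 33.3273 cm.
Difference: 33.3273 − 36.6200 = -3.29 cm.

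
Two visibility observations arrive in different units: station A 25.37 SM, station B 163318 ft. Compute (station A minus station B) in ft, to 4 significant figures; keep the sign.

-29360 ft

station A: 25.37 SM = 133953.60 ft.
Difference: 133953.60 − 163318.00 = -29360 ft.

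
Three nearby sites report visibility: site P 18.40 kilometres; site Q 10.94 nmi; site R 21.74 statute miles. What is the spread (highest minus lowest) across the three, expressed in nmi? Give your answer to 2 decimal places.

8.96 nmi

site P: 18.40 km = 9.9352 nmi.
site R: 21.74 SM = 18.8915 nmi.
Spread: 18.8915 − 9.9352 = 8.96 nmi.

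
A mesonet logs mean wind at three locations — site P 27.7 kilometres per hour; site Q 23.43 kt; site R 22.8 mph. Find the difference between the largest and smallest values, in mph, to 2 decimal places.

9.75 mph

site P: 27.7 km/h = 17.2120 mph.
site Q: 23.43 kt = 26.9628 mph.
Spread: 26.9628 − 17.2120 = 9.75 mph.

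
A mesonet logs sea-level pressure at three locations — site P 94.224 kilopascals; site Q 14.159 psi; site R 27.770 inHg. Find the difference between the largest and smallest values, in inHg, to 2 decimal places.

1.06 inHg

site P: 94.224 kPa = 27.8243 inHg.
site Q: 14.159 psi = 28.8280 inHg.
Spread: 28.8280 − 27.7700 = 1.06 inHg.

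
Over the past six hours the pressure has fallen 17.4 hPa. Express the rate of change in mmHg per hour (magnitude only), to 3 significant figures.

2.18 mmHg per hour

17.4 hPa / 6 h × 0.750062 mmHg/hPa = 2.18 mmHg/h.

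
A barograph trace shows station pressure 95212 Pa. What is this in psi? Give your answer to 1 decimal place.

1 Pa = 0.000145038 psi, so 95212 × 0.000145038 = 13.8 psi.

13.8 psi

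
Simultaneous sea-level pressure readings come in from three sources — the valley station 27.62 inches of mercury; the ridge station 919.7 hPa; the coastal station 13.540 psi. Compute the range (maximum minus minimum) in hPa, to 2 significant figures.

the valley station: 27.62 inHg = 935.32 hPa.
the coastal station: 13.540 psi = 933.55 hPa.
Spread: 935.32 − 919.70 = 16 hPa.

16 hPa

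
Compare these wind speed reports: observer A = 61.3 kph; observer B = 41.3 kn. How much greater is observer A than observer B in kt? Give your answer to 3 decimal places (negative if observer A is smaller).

-8.201 kt

observer A: 61.3 km/h = 33.09935 kt.
Difference: 33.09935 − 41.30000 = -8.201 kt.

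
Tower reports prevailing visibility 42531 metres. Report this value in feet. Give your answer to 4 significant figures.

1 m = 3.28084 ft, so 42531 × 3.28084 = 139500 ft.

139500 ft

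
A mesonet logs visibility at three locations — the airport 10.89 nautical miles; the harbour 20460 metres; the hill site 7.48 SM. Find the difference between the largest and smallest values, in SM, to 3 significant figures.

the airport: 10.89 nmi = 12.5320 SM.
the harbour: 20460 m = 12.7133 SM.
Spread: 12.7133 − 7.4800 = 5.23 SM.

5.23 SM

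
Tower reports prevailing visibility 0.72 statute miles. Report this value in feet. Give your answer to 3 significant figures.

1 SM = 5280 ft, so 0.72 × 5280 = 3800 ft.

3800 ft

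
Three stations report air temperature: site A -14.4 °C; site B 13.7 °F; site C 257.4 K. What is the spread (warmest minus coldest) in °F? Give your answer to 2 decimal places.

site B: 13.7 °F = -10.167 °C.
site C: 257.4 K = -15.750 °C.
Spread: (-10.167) − (-15.750) = 5.583 °C = 10.05 °F.

10.05 °F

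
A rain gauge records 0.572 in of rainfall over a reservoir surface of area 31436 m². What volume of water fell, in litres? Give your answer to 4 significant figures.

Depth: 0.572 in × 25.4 = 14.5288 mm.
1 mm over 1 m² is 1 L, so volume = 14.5288 × 31436 = 456727.36 L ≈ 456700 L.

456700 litres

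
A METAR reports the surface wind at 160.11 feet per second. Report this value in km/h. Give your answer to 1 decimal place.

175.7 km/h

1 ft/s = 1.09728 km/h, so 160.11 × 1.09728 = 175.7 km/h.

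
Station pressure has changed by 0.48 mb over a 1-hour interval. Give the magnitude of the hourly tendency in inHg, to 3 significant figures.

0.48 mb / 1 h × 0.02953 inHg/mb = 0.0142 inHg/h.

0.0142 inHg per hour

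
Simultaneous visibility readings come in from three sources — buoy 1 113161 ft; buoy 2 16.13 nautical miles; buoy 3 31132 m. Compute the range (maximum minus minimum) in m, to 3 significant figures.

buoy 1: 113161 ft = 34491.47 m.
buoy 2: 16.13 nmi = 29872.76 m.
Spread: 34491.47 − 29872.76 = 4620 m.

4620 m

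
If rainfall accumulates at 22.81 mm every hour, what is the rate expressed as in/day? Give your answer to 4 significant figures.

22.81 mm/hour × 0.0393701 in/mm × 24 hour/day = 21.55 in/day.

21.55 in/day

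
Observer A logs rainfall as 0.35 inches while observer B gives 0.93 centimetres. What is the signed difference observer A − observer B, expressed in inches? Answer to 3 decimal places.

-0.016 in

observer B: 0.93 cm = 0.36614 in.
Difference: 0.35000 − 0.36614 = -0.016 in.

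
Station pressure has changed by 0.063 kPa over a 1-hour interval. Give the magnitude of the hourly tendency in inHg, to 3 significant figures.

0.0186 inHg per hour

0.063 kPa / 1 h × 0.2953 inHg/kPa = 0.0186 inHg/h.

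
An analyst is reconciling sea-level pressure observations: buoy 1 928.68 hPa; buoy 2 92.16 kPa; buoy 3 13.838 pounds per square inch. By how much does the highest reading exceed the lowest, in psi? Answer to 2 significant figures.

buoy 1: 928.68 hPa = 13.4694 psi.
buoy 2: 92.16 kPa = 13.3667 psi.
Spread: 13.8380 − 13.3667 = 0.47 psi.

0.47 psi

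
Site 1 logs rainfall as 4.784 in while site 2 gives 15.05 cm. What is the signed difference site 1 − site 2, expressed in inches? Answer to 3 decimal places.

site 2: 15.05 cm = 5.92520 in.
Difference: 4.78400 − 5.92520 = -1.141 in.

-1.141 in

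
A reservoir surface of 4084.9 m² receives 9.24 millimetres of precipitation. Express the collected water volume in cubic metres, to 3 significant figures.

37.7 cubic metres

1 mm over 1 m² is 1 L, so volume = 9.24 × 4084.9 = 37744.476 L = 37.7 m³.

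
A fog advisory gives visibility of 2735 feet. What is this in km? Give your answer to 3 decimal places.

1 ft = 0.0003048 km, so 2735 × 0.0003048 = 0.834 km.

0.834 km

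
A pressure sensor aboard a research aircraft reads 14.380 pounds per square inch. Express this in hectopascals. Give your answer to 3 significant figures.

1 psi = 68.9476 hPa, so 14.380 × 68.9476 = 991 hPa.

991 hPa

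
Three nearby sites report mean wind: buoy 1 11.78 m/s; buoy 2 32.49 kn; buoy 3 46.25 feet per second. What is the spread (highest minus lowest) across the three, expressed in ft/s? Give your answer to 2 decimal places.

16.19 ft/s

buoy 1: 11.78 m/s = 38.6483 ft/s.
buoy 2: 32.49 kt = 54.8369 ft/s.
Spread: 54.8369 − 38.6483 = 16.19 ft/s.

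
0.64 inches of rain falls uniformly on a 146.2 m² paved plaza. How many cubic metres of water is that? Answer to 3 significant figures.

Depth: 0.64 in × 25.4 = 16.256 mm.
1 mm over 1 m² is 1 L, so volume = 16.256 × 146.2 = 2376.6272 L = 2.38 m³.

2.38 cubic metres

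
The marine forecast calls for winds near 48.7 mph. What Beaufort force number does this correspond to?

48.7 mph = 21.8 m/s, which is Beaufort 9 (strong gale, 20.8–24.4 m/s).

Beaufort force 9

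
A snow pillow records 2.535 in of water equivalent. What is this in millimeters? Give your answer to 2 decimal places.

1 in = 25.4 mm, so 2.535 × 25.4 = 64.39 mm.

64.39 mm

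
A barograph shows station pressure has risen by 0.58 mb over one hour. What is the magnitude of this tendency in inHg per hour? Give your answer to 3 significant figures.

0.0171 inHg per hour

0.58 mb / 1 h × 0.02953 inHg/mb = 0.0171 inHg/h.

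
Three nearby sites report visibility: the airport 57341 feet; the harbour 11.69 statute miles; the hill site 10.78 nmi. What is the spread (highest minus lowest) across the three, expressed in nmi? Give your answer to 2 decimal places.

1.34 nmi

the airport: 57341 ft = 9.4371 nmi.
the harbour: 11.69 SM = 10.1583 nmi.
Spread: 10.7800 − 9.4371 = 1.34 nmi.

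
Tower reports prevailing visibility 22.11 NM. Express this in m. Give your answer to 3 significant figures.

1 nmi = 1852 m, so 22.11 × 1852 = 40900 m.

40900 m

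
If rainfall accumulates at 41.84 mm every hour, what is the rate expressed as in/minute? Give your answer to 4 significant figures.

41.84 mm/hour × 0.0393701 in/mm × 0.0166667 hour/minute = 0.02745 in/minute.

0.02745 in/minute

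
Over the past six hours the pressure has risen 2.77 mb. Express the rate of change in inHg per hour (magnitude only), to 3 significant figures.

0.0136 inHg per hour

2.77 mb / 6 h × 0.02953 inHg/mb = 0.0136 inHg/h.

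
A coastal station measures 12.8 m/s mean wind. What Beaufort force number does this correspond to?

12.8 m/s lies in the Beaufort 6 band (strong breeze, 10.8–13.8 m/s).

Beaufort force 6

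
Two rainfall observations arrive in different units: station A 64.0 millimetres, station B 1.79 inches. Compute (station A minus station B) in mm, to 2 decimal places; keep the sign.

18.53 mm

station B: 1.79 in = 45.4660 mm.
Difference: 64.0000 − 45.4660 = 18.53 mm.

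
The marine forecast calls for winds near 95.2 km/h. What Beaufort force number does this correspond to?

Beaufort force 10

95.2 km/h = 26.4 m/s, which is Beaufort 10 (storm, 24.5–28.4 m/s).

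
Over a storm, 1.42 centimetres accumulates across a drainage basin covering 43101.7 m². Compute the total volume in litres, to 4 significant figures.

Depth: 1.42 cm × 10 = 14.2 mm.
1 mm over 1 m² is 1 L, so volume = 14.2 × 43101.7 = 612044.14 L ≈ 612000 L.

612000 litres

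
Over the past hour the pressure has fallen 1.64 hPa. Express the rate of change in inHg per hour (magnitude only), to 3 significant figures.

1.64 hPa / 1 h × 0.02953 inHg/hPa = 0.0484 inHg/h.

0.0484 inHg per hour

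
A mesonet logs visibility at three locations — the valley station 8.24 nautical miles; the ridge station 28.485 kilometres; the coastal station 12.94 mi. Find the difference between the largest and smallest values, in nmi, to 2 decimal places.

7.14 nmi

the ridge station: 28.485 km = 15.3807 nmi.
the coastal station: 12.94 SM = 11.2446 nmi.
Spread: 15.3807 − 8.2400 = 7.14 nmi.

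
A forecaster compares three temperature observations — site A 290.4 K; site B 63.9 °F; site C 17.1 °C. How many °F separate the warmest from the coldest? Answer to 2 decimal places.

site A: 290.4 K = 17.250 °C.
site B: 63.9 °F = 17.722 °C.
Spread: 17.722 − 17.100 = 0.622 °C = 1.12 °F.

1.12 °F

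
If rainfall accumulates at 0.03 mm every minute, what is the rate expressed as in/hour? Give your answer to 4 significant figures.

0.03 mm/minute × 0.0393701 in/mm × 60 minute/hour = 0.07087 in/hour.

0.07087 in/hour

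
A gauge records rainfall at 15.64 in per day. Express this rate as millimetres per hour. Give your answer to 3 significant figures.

15.64 in/day × 25.4 mm/in × 0.0416667 day/hour = 16.6 mm/hour.

16.6 mm/hour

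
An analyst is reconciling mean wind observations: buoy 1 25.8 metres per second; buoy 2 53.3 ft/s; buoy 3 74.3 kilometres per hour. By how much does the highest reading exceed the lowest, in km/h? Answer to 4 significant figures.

34.39 km/h

buoy 1: 25.8 m/s = 92.88000 km/h.
buoy 2: 53.3 ft/s = 58.48502 km/h.
Spread: 92.88000 − 58.48502 = 34.39 km/h.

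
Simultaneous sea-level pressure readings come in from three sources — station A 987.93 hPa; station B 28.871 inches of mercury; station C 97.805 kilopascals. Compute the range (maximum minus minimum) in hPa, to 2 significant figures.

station B: 28.871 inHg = 977.68 hPa.
station C: 97.805 kPa = 978.05 hPa.
Spread: 987.93 − 977.68 = 10 hPa.

10 hPa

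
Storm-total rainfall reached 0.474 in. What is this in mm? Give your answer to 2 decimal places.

1 in = 25.4 mm, so 0.474 × 25.4 = 12.04 mm.

12.04 mm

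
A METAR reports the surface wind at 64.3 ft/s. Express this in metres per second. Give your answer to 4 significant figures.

19.60 m/s

1 ft/s = 0.3048 m/s, so 64.3 × 0.3048 = 19.60 m/s.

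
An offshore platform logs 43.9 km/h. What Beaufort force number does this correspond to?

Beaufort force 6

43.9 km/h = 12.2 m/s, which is Beaufort 6 (strong breeze, 10.8–13.8 m/s).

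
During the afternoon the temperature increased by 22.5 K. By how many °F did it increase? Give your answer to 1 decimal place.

Converting a difference, only the 9/5 scale factor applies: Δ°F = 22.5 × 1.8 = 40.5 °F.

40.5 °F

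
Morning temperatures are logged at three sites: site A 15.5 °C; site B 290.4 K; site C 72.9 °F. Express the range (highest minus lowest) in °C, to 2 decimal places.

site B: 290.4 K = 17.250 °C.
site C: 72.9 °F = 22.722 °C.
Spread: 22.722 − 15.500 = 7.222 °C.

7.22 °C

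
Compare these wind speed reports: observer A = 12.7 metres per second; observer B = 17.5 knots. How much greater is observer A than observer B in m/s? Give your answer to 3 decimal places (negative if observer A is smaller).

3.697 m/s

observer B: 17.5 kt = 9.00278 m/s.
Difference: 12.70000 − 9.00278 = 3.697 m/s.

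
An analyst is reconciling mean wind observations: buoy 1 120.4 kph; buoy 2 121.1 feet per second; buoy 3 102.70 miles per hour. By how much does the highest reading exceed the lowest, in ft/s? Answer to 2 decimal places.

40.90 ft/s

buoy 1: 120.4 km/h = 109.7259 ft/s.
buoy 3: 102.70 mph = 150.6267 ft/s.
Spread: 150.6267 − 109.7259 = 40.90 ft/s.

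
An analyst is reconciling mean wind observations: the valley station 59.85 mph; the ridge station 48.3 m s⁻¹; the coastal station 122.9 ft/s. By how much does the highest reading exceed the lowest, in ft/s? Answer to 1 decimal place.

70.7 ft/s

the valley station: 59.85 mph = 87.780 ft/s.
the ridge station: 48.3 m/s = 158.465 ft/s.
Spread: 158.465 − 87.780 = 70.7 ft/s.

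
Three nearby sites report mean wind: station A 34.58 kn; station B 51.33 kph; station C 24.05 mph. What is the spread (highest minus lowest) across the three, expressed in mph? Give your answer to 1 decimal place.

15.7 mph

station A: 34.58 kt = 39.794 mph.
station B: 51.33 km/h = 31.895 mph.
Spread: 39.794 − 24.050 = 15.7 mph.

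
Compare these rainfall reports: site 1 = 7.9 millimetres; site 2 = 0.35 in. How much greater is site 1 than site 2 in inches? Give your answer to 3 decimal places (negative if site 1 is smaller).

-0.039 in

site 1: 7.9 mm = 0.31102 in.
Difference: 0.31102 − 0.35000 = -0.039 in.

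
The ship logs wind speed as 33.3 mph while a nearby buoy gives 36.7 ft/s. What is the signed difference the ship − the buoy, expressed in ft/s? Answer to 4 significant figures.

12.14 ft/s

the ship: 33.3 mph = 48.8400 ft/s.
Difference: 48.8400 − 36.7000 = 12.14 ft/s.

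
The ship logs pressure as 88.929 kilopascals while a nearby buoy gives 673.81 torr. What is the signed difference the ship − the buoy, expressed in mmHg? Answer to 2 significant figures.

-6.8 mmHg

the ship: 88.929 kPa = 667.022 mmHg.
Difference: 667.022 − 673.810 = -6.8 mmHg.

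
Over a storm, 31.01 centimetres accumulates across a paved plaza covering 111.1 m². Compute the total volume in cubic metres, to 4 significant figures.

Depth: 31.01 cm × 10 = 310.1 mm.
1 mm over 1 m² is 1 L, so volume = 310.1 × 111.1 = 34452.11 L = 34.45 m³.

34.45 cubic metres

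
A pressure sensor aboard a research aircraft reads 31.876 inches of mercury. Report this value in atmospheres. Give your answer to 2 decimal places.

1.07 atm

1 inHg = 0.0334211 atm, so 31.876 × 0.0334211 = 1.07 atm.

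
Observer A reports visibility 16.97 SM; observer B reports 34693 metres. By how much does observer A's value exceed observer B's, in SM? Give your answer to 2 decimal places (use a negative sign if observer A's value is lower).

-4.59 SM

observer B: 34693 m = 21.5572 SM.
Difference: 16.9700 − 21.5572 = -4.59 SM.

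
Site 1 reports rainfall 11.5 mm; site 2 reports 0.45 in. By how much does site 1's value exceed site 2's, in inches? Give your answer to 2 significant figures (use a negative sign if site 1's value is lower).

0.0028 in

site 1: 11.5 mm = 0.452756 in.
Difference: 0.452756 − 0.450000 = 0.0028 in.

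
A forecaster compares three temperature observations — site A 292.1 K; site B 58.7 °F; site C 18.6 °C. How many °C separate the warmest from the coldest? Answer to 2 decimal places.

site A: 292.1 K = 18.950 °C.
site B: 58.7 °F = 14.833 °C.
Spread: 18.950 − 14.833 = 4.117 °C.

4.12 °C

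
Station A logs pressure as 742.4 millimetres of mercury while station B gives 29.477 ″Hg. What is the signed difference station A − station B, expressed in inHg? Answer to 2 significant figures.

station A: 742.4 mmHg = 29.2283 inHg.
Difference: 29.2283 − 29.4770 = -0.25 inHg.

-0.25 inHg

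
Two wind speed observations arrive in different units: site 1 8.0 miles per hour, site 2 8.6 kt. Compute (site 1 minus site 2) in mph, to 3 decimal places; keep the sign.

-1.897 mph

site 2: 8.6 kt = 9.89670 mph.
Difference: 8.00000 − 9.89670 = -1.897 mph.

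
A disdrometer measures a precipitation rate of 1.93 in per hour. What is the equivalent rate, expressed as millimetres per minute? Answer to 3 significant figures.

1.93 in/hour × 25.4 mm/in × 0.0166667 hour/minute = 0.817 mm/minute.

0.817 mm/minute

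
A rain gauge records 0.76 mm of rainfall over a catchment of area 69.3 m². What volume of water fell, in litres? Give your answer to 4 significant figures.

1 mm over 1 m² is 1 L, so volume = 0.76 × 69.3 = 52.668 L ≈ 52.67 L.

52.67 litres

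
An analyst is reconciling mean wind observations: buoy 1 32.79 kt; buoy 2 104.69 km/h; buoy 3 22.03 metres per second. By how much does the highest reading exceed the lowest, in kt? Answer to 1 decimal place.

buoy 2: 104.69 km/h = 56.528 kt.
buoy 3: 22.03 m/s = 42.823 kt.
Spread: 56.528 − 32.790 = 23.7 kt.

23.7 kt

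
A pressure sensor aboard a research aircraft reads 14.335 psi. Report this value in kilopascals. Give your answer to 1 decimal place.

98.8 kPa

1 psi = 6.89476 kPa, so 14.335 × 6.89476 = 98.8 kPa.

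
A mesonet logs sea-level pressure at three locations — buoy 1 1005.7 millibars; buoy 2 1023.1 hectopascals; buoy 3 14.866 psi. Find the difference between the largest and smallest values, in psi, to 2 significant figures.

buoy 1: 1005.7 mb = 14.5864 psi.
buoy 2: 1023.1 hPa = 14.8388 psi.
Spread: 14.8660 − 14.5864 = 0.28 psi.

0.28 psi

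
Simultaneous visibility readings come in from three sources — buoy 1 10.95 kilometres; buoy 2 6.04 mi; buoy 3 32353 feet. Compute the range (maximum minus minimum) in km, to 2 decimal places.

1.23 km

buoy 2: 6.04 SM = 9.7204 km.
buoy 3: 32353 ft = 9.8612 km.
Spread: 10.9500 − 9.7204 = 1.23 km.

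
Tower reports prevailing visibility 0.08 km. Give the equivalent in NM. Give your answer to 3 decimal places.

1 km = 0.539957 nmi, so 0.08 × 0.539957 = 0.043 nmi.

0.043 nmi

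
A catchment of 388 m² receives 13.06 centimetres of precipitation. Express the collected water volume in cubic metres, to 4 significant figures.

Depth: 13.06 cm × 10 = 130.6 mm.
1 mm over 1 m² is 1 L, so volume = 130.6 × 388 = 50672.8 L = 50.67 m³.

50.67 cubic metres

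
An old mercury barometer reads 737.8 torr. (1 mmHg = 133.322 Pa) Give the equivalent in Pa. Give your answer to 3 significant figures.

1 mmHg = 133.322 Pa, so 737.8 × 133.322 = 98400 Pa.

98400 Pa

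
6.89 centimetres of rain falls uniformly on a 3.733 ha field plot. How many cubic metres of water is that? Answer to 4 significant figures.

Depth: 6.89 cm × 10 = 68.9 mm.
Area: 3.733 ha = 37330 m².
1 mm over 1 m² is 1 L, so volume = 68.9 × 37330 = 2572037 L = 2572 m³.

2572 cubic metres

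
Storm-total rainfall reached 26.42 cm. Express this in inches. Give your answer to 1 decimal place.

1 cm = 0.393701 in, so 26.42 × 0.393701 = 10.4 in.

10.4 in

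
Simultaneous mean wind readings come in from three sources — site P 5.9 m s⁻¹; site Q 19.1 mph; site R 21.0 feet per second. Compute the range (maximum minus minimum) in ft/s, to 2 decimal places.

site P: 5.9 m/s = 19.3570 ft/s.
site Q: 19.1 mph = 28.0133 ft/s.
Spread: 28.0133 − 19.3570 = 8.66 ft/s.

8.66 ft/s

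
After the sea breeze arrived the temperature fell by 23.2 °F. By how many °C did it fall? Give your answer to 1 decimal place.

12.9 °C

For a temperature change the 32° offset cancels: Δ°C = 23.2 × 0.5556 = 12.9 °C.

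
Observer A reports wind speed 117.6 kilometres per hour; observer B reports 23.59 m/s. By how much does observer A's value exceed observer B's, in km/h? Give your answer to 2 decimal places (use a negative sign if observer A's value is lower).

32.68 km/h

observer B: 23.59 m/s = 84.9240 km/h.
Difference: 117.6000 − 84.9240 = 32.68 km/h.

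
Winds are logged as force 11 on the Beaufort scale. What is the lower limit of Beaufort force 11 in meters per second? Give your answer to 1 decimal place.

28.5 m/s

Beaufort 11 (violent storm) spans 28.5–32.6 m/s.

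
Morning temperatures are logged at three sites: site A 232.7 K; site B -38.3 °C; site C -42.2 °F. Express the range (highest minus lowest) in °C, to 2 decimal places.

2.92 °C

site A: 232.7 K = -40.450 °C.
site C: -42.2 °F = -41.222 °C.
Spread: (-38.300) − (-41.222) = 2.922 °C.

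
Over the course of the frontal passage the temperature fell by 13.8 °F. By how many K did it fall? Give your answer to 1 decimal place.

For a temperature change the 32° offset cancels: ΔK = 13.8 × 0.5556 = 7.7 K.

7.7 K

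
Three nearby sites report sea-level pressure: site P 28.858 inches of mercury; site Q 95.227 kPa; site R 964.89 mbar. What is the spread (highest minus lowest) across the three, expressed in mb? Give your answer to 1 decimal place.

25.0 mb

site P: 28.858 inHg = 977.244 mb.
site Q: 95.227 kPa = 952.270 mb.
Spread: 977.244 − 952.270 = 25.0 mb.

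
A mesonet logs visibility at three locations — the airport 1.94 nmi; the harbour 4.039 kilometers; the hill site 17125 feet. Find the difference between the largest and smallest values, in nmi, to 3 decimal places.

0.878 nmi

the harbour: 4.039 km = 2.18089 nmi.
the hill site: 17125 ft = 2.81841 nmi.
Spread: 2.81841 − 1.94000 = 0.878 nmi.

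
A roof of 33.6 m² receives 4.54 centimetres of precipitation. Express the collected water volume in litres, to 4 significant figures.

Depth: 4.54 cm × 10 = 45.4 mm.
1 mm over 1 m² is 1 L, so volume = 45.4 × 33.6 = 1525.44 L ≈ 1525 L.

1525 litres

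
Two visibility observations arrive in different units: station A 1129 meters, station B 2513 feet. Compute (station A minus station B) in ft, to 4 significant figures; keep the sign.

1191 ft

station A: 1129 m = 3704.07 ft.
Difference: 3704.07 − 2513.00 = 1191 ft.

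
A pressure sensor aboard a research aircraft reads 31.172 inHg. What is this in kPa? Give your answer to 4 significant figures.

1 inHg = 3.38639 kPa, so 31.172 × 3.38639 = 105.6 kPa.

105.6 kPa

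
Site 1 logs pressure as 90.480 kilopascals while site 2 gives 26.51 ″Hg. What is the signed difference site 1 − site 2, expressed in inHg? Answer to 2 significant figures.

site 1: 90.480 kPa = 26.7187 inHg.
Difference: 26.7187 − 26.5100 = 0.21 inHg.

0.21 inHg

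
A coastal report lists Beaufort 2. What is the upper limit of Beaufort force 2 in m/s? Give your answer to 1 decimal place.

3.3 m/s

Beaufort 2 (light breeze) spans 1.6–3.3 m/s.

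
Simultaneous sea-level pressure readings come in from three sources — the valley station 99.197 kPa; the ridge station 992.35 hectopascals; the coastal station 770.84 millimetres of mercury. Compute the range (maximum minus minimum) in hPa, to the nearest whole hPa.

36 hPa

the valley station: 99.197 kPa = 991.97 hPa.
the coastal station: 770.84 mmHg = 1027.70 hPa.
Spread: 1027.70 − 991.97 = 36 hPa.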